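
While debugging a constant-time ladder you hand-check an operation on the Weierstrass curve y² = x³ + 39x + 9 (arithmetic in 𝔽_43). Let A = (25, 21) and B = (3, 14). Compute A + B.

(25, 21) + (3, 14). λ = (14 - 21)/(3 - 25) ≡ 36/21 mod 43. 21⁻¹ ≡ 41 (mod 43), so λ ≡ 14.
  x = λ² - 25 - 3 = 196 - 28 ≡ 39; y = λ·(25 - 39) - 21 ≡ 41. → (39, 41)

(39, 41)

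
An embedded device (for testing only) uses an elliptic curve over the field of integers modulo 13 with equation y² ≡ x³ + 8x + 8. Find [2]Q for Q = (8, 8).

(7, 11)

tangent at (8, 8): λ = (3·8² + 8)/(2·8) ≡ 5/3. 3⁻¹ ≡ 9 (mod 13) since 3·9 = 27 ≡ 1, so λ ≡ 5·9 ≡ 6.
  x = λ² - 8 - 8 = 36 - 16 ≡ 7; y = λ·(8 - 7) - 8 ≡ 11. → (7, 11)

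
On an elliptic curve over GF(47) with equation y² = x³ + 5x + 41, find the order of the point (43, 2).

2P: tangent at (43, 2): λ = (3·43² + 5)/(2·2) ≡ 6/4. 4⁻¹ ≡ 12 (mod 47) since 4·12 = 48 ≡ 1, so λ ≡ 6·12 ≡ 25.
  x = λ² - 43 - 43 = 625 - 86 ≡ 22; y = λ·(43 - 22) - 2 ≡ 6. → (22, 6)
3P: (22, 6) + (43, 2). λ = (2 - 6)/(43 - 22) ≡ 43/21 mod 47. 21⁻¹ ≡ 9 (mod 47), so λ ≡ 11.
  x = λ² - 22 - 43 = 121 - 65 ≡ 9; y = λ·(22 - 9) - 6 ≡ 43. → (9, 43)
4P: (9, 43) + (43, 2). λ = (2 - 43)/(43 - 9) ≡ 6/34 mod 47. 34⁻¹ ≡ 18 (mod 47) since 34·18 = 612 ≡ 1, so λ ≡ 14.
  x = λ² - 9 - 43 = 196 - 52 ≡ 3; y = λ·(9 - 3) - 43 ≡ 41. → (3, 41)
5P: (3, 41) + (43, 2). λ = (2 - 41)/(43 - 3) ≡ 8/40 mod 47. 40⁻¹ ≡ 20 (mod 47), so λ ≡ 19.
  x = λ² - 3 - 43 = 361 - 46 ≡ 33; y = λ·(3 - 33) - 41 ≡ 0. → (33, 0)
6P: (33, 0) + (43, 2). λ = (2 - 0)/(43 - 33) ≡ 2/10 mod 47. 10⁻¹ ≡ 33 (mod 47) since 10·33 = 330 ≡ 1, so λ ≡ 19.
  x = λ² - 33 - 43 = 361 - 76 ≡ 3; y = λ·(33 - 3) - 0 ≡ 6. → (3, 6)
7P: (3, 6) + (43, 2). λ = (2 - 6)/(43 - 3) ≡ 43/40 mod 47. 40⁻¹ ≡ 20 (mod 47) since 40·20 = 800 ≡ 1, so λ ≡ 14.
  x = λ² - 3 - 43 = 196 - 46 ≡ 9; y = λ·(3 - 9) - 6 ≡ 4. → (9, 4)
8P: (9, 4) + (43, 2). λ = (2 - 4)/(43 - 9) ≡ 45/34 mod 47. 34⁻¹ ≡ 18 (mod 47), so λ ≡ 11.
  x = λ² - 9 - 43 = 121 - 52 ≡ 22; y = λ·(9 - 22) - 4 ≡ 41. → (22, 41)
9P: (22, 41) + (43, 2). λ = (2 - 41)/(43 - 22) ≡ 8/21 mod 47. 21⁻¹ ≡ 9 (mod 47), so λ ≡ 25.
  x = λ² - 22 - 43 = 625 - 65 ≡ 43; y = λ·(22 - 43) - 41 ≡ 45. → (43, 45)
10P: (43, 45) + (43, 2): same x and y₁ ≡ -y₂, so the sum is O.
10P = O, so the order is 10.

10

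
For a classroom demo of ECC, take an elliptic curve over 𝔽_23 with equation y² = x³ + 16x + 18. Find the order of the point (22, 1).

2P: tangent at (22, 1): λ = (3·22² + 16)/(2·1) ≡ 19/2. 2⁻¹ ≡ 12 (mod 23), so λ ≡ 19·12 ≡ 21.
  x = λ² - 22 - 22 = 441 - 44 ≡ 6; y = λ·(22 - 6) - 1 ≡ 13. → (6, 13)
3P: (6, 13) + (22, 1). λ = (1 - 13)/(22 - 6) ≡ 11/16 mod 23. 16⁻¹ ≡ 13 (mod 23), so λ ≡ 5.
  x = λ² - 6 - 22 = 25 - 28 ≡ 20; y = λ·(6 - 20) - 13 ≡ 9. → (20, 9)
4P: (20, 9) + (22, 1). λ = (1 - 9)/(22 - 20) ≡ 15/2 mod 23. 2⁻¹ ≡ 12 (mod 23) since 2·12 = 24 ≡ 1, so λ ≡ 19.
  x = λ² - 20 - 22 = 361 - 42 ≡ 20; y = λ·(20 - 20) - 9 ≡ 14. → (20, 14)
5P: (20, 14) + (22, 1). λ = (1 - 14)/(22 - 20) ≡ 10/2 mod 23. 2⁻¹ ≡ 12 (mod 23) since 2·12 = 24 ≡ 1, so λ ≡ 5.
  x = λ² - 20 - 22 = 25 - 42 ≡ 6; y = λ·(20 - 6) - 14 ≡ 10. → (6, 10)
6P: (6, 10) + (22, 1). λ = (1 - 10)/(22 - 6) ≡ 14/16 mod 23. 16⁻¹ ≡ 13 (mod 23), so λ ≡ 21.
  x = λ² - 6 - 22 = 441 - 28 ≡ 22; y = λ·(6 - 22) - 10 ≡ 22. → (22, 22)
7P: (22, 22) + (22, 1): same x and y₁ ≡ -y₂, so the sum is the point at infinity.
7P = the point at infinity, so the order is 7.

7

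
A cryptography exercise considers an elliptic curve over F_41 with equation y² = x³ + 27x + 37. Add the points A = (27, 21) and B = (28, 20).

(27, 21) + (28, 20). λ = (20 - 21)/(28 - 27) ≡ 40/1 mod 41. 1⁻¹ ≡ 1 (mod 41), so λ ≡ 40.
  x = λ² - 27 - 28 = 1600 - 55 ≡ 28; y = λ·(27 - 28) - 21 ≡ 21. → (28, 21)

(28, 21)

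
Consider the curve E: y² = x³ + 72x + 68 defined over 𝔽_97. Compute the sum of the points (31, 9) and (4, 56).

(31, 9) + (4, 56). λ = (56 - 9)/(4 - 31) ≡ 47/70 mod 97. 70⁻¹ ≡ 79 (mod 97), so λ ≡ 27.
  x = λ² - 31 - 4 = 729 - 35 ≡ 15; y = λ·(31 - 15) - 9 ≡ 35. → (15, 35)

(15, 35)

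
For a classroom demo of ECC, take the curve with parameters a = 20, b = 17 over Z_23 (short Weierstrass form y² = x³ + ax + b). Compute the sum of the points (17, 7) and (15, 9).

(15, 14)

(17, 7) + (15, 9). λ = (9 - 7)/(15 - 17) ≡ 2/21 mod 23. 21⁻¹ ≡ 11 (mod 23), so λ ≡ 22.
  x = λ² - 17 - 15 = 484 - 32 ≡ 15; y = λ·(17 - 15) - 7 ≡ 14. → (15, 14)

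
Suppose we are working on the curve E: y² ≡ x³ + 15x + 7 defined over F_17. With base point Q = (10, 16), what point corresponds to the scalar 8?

Double-and-add on 8 = (1000)₂. Start with Q = (10, 16) for the leading 1-bit.
double: tangent at (10, 16): λ = (3·10² + 15)/(2·16) ≡ 9/15. 15⁻¹ ≡ 8 (mod 17), so λ ≡ 9·8 ≡ 4.
  x = λ² - 10 - 10 = 16 - 20 ≡ 13; y = λ·(10 - 13) - 16 ≡ 6. → (13, 6)
double: tangent at (13, 6): λ = (3·13² + 15)/(2·6) ≡ 12/12. 12⁻¹ ≡ 10 (mod 17) since 12·10 = 120 ≡ 1, so λ ≡ 12·10 ≡ 1.
  x = λ² - 13 - 13 = 1 - 26 ≡ 9; y = λ·(13 - 9) - 6 ≡ 15. → (9, 15)
double: tangent at (9, 15): λ = (3·9² + 15)/(2·15) ≡ 3/13. 13⁻¹ ≡ 4 (mod 17) since 13·4 = 52 ≡ 1, so λ ≡ 3·4 ≡ 12.
  x = λ² - 9 - 9 = 144 - 18 ≡ 7; y = λ·(9 - 7) - 15 ≡ 9. → (7, 9)

(7, 9)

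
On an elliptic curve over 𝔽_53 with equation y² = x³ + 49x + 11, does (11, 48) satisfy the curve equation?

no

y² = 48² ≡ 25; x³ + 49x + 11 = 1881 ≡ 26 (mod 53). 25 ≠ 26.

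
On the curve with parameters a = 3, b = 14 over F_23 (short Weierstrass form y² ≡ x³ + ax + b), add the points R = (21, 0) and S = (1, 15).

(3, 21)

(21, 0) + (1, 15). λ = (15 - 0)/(1 - 21) ≡ 15/3 mod 23. 3⁻¹ ≡ 8 (mod 23) since 3·8 = 24 ≡ 1, so λ ≡ 5.
  x = λ² - 21 - 1 = 25 - 22 ≡ 3; y = λ·(21 - 3) - 0 ≡ 21. → (3, 21)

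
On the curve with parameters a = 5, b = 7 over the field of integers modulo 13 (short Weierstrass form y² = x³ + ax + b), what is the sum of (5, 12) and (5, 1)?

O

The two points share x = 5 and their y-coordinates satisfy 12 + 1 ≡ 0 (mod 13), so they are inverses. Their sum is O.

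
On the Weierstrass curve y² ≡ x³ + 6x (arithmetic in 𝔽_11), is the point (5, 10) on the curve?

y² = 10² ≡ 1; x³ + 6x + 0 = 155 ≡ 1 (mod 11). 1 = 1.

yes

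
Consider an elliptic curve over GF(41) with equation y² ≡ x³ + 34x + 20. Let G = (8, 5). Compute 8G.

Repeated addition: build up to 8G.
2G: tangent at (8, 5): λ = (3·8² + 34)/(2·5) ≡ 21/10. 10⁻¹ ≡ 37 (mod 41), so λ ≡ 21·37 ≡ 39.
  x = λ² - 8 - 8 = 1521 - 16 ≡ 29; y = λ·(8 - 29) - 5 ≡ 37. → (29, 37)
3G: (29, 37) + (8, 5). λ = (5 - 37)/(8 - 29) ≡ 9/20 mod 41. 20⁻¹ ≡ 39 (mod 41) since 20·39 = 780 ≡ 1, so λ ≡ 23.
  x = λ² - 29 - 8 = 529 - 37 ≡ 0; y = λ·(29 - 0) - 37 ≡ 15. → (0, 15)
4G: (0, 15) + (8, 5). λ = (5 - 15)/(8 - 0) ≡ 31/8 mod 41. 8⁻¹ ≡ 36 (mod 41) since 8·36 = 288 ≡ 1, so λ ≡ 9.
  x = λ² - 0 - 8 = 81 - 8 ≡ 32; y = λ·(0 - 32) - 15 ≡ 25. → (32, 25)
5G: (32, 25) + (8, 5). λ = (5 - 25)/(8 - 32) ≡ 21/17 mod 41. 17⁻¹ ≡ 29 (mod 41) since 17·29 = 493 ≡ 1, so λ ≡ 35.
  x = λ² - 32 - 8 = 1225 - 40 ≡ 37; y = λ·(32 - 37) - 25 ≡ 5. → (37, 5)
6G: (37, 5) + (8, 5). λ = (5 - 5)/(8 - 37) ≡ 0/12 mod 41. 12⁻¹ ≡ 24 (mod 41), so λ ≡ 0.
  x = λ² - 37 - 8 = 0 - 45 ≡ 37; y = λ·(37 - 37) - 5 ≡ 36. → (37, 36)
7G: (37, 36) + (8, 5). λ = (5 - 36)/(8 - 37) ≡ 10/12 mod 41. 12⁻¹ ≡ 24 (mod 41), so λ ≡ 35.
  x = λ² - 37 - 8 = 1225 - 45 ≡ 32; y = λ·(37 - 32) - 36 ≡ 16. → (32, 16)
8G: (32, 16) + (8, 5). λ = (5 - 16)/(8 - 32) ≡ 30/17 mod 41. 17⁻¹ ≡ 29 (mod 41), so λ ≡ 9.
  x = λ² - 32 - 8 = 81 - 40 ≡ 0; y = λ·(32 - 0) - 16 ≡ 26. → (0, 26)

(0, 26)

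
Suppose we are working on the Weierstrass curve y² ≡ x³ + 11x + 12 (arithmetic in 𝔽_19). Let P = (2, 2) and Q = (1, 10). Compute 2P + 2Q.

First 2P:
Repeated addition: build up to 2P.
2P: tangent at (2, 2): λ = (3·2² + 11)/(2·2) ≡ 4/4. 4⁻¹ ≡ 5 (mod 19) since 4·5 = 20 ≡ 1, so λ ≡ 4·5 ≡ 1.
  x = λ² - 2 - 2 = 1 - 4 ≡ 16; y = λ·(2 - 16) - 2 ≡ 3. → (16, 3)
2P = (16, 3).
Next 2Q:
Repeated addition: build up to 2Q.
2Q: tangent at (1, 10): λ = (3·1² + 11)/(2·10) ≡ 14/1. 1⁻¹ ≡ 1 (mod 19) since 1·1 = 1 ≡ 1, so λ ≡ 14·1 ≡ 14.
  x = λ² - 1 - 1 = 196 - 2 ≡ 4; y = λ·(1 - 4) - 10 ≡ 5. → (4, 5)
2Q = (4, 5).
Finally 2P + 2Q:
(16, 3) + (4, 5). λ = (5 - 3)/(4 - 16) ≡ 2/7 mod 19. 7⁻¹ ≡ 11 (mod 19), so λ ≡ 3.
  x = λ² - 16 - 4 = 9 - 20 ≡ 8; y = λ·(16 - 8) - 3 ≡ 2. → (8, 2)

(8, 2)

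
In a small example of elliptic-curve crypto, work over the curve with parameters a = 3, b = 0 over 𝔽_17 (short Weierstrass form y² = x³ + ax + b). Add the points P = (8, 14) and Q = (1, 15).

(8, 14) + (1, 15). λ = (15 - 14)/(1 - 8) ≡ 1/10 mod 17. 10⁻¹ ≡ 12 (mod 17), so λ ≡ 12.
  x = λ² - 8 - 1 = 144 - 9 ≡ 16; y = λ·(8 - 16) - 14 ≡ 9. → (16, 9)

(16, 9)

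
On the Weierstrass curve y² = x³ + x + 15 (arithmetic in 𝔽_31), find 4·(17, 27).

Write Q = (17, 27).
Repeated addition: build up to 4Q.
2Q: tangent at (17, 27): λ = (3·17² + 1)/(2·27) ≡ 0/23. 23⁻¹ ≡ 27 (mod 31) since 23·27 = 621 ≡ 1, so λ ≡ 0·27 ≡ 0.
  x = λ² - 17 - 17 = 0 - 34 ≡ 28; y = λ·(17 - 28) - 27 ≡ 4. → (28, 4)
3Q: (28, 4) + (17, 27). λ = (27 - 4)/(17 - 28) ≡ 23/20 mod 31. 20⁻¹ ≡ 14 (mod 31), so λ ≡ 12.
  x = λ² - 28 - 17 = 144 - 45 ≡ 6; y = λ·(28 - 6) - 4 ≡ 12. → (6, 12)
4Q: (6, 12) + (17, 27). λ = (27 - 12)/(17 - 6) ≡ 15/11 mod 31. 11⁻¹ ≡ 17 (mod 31), so λ ≡ 7.
  x = λ² - 6 - 17 = 49 - 23 ≡ 26; y = λ·(6 - 26) - 12 ≡ 3. → (26, 3)

(26, 3)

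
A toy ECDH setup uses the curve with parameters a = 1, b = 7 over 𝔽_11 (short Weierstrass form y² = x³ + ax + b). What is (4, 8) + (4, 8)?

tangent at (4, 8): λ = (3·4² + 1)/(2·8) ≡ 5/5. 5⁻¹ ≡ 9 (mod 11) since 5·9 = 45 ≡ 1, so λ ≡ 5·9 ≡ 1.
  x = λ² - 4 - 4 = 1 - 8 ≡ 4; y = λ·(4 - 4) - 8 ≡ 3. → (4, 3)

(4, 3)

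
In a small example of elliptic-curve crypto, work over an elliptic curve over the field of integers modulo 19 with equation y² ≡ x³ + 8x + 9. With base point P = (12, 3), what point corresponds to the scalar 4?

(6, 8)

Repeated addition: build up to 4P.
2P: tangent at (12, 3): λ = (3·12² + 8)/(2·3) ≡ 3/6. 6⁻¹ ≡ 16 (mod 19) since 6·16 = 96 ≡ 1, so λ ≡ 3·16 ≡ 10.
  x = λ² - 12 - 12 = 100 - 24 ≡ 0; y = λ·(12 - 0) - 3 ≡ 3. → (0, 3)
3P: (0, 3) + (12, 3). λ = (3 - 3)/(12 - 0) ≡ 0/12 mod 19. 12⁻¹ ≡ 8 (mod 19), so λ ≡ 0.
  x = λ² - 0 - 12 = 0 - 12 ≡ 7; y = λ·(0 - 7) - 3 ≡ 16. → (7, 16)
4P: (7, 16) + (12, 3). λ = (3 - 16)/(12 - 7) ≡ 6/5 mod 19. 5⁻¹ ≡ 4 (mod 19), so λ ≡ 5.
  x = λ² - 7 - 12 = 25 - 19 ≡ 6; y = λ·(7 - 6) - 16 ≡ 8. → (6, 8)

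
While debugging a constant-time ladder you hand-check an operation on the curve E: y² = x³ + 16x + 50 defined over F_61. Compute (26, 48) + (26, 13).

The two points share x = 26 and their y-coordinates satisfy 48 + 13 ≡ 0 (mod 61), so they are inverses. Their sum is O.

O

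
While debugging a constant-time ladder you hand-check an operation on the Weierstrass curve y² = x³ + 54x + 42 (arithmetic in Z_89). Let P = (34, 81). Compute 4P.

Double-and-add on 4 = (100)₂. Start with P = (34, 81) for the leading 1-bit.
double: tangent at (34, 81): λ = (3·34² + 54)/(2·81) ≡ 51/73. 73⁻¹ ≡ 50 (mod 89), so λ ≡ 51·50 ≡ 58.
  x = λ² - 34 - 34 = 3364 - 68 ≡ 3; y = λ·(34 - 3) - 81 ≡ 26. → (3, 26)
double: tangent at (3, 26): λ = (3·3² + 54)/(2·26) ≡ 81/52. 52⁻¹ ≡ 12 (mod 89) since 52·12 = 624 ≡ 1, so λ ≡ 81·12 ≡ 82.
  x = λ² - 3 - 3 = 6724 - 6 ≡ 43; y = λ·(3 - 43) - 26 ≡ 76. → (43, 76)

(43, 76)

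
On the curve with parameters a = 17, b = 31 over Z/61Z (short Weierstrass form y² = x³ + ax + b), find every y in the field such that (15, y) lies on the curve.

1, 60

x³ + 17x + 31 = 3661 ≡ 1 (mod 61).
Square roots of 1 mod 61: 1 and 60 (since 1² = 1 ≡ 1).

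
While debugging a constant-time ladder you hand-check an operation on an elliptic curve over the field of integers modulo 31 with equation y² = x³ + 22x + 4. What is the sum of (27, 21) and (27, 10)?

The two points share x = 27 and their y-coordinates satisfy 21 + 10 ≡ 0 (mod 31), so they are inverses. Their sum is O.

O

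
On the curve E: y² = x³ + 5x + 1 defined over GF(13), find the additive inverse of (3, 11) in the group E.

-(3, 11) = (3, -11 mod 13) = (3, 2).

(3, 2)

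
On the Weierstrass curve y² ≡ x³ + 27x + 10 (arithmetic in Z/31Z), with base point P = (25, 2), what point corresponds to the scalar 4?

(2, 14)

Double-and-add on 4 = (100)₂. Start with P = (25, 2) for the leading 1-bit.
double: tangent at (25, 2): λ = (3·25² + 27)/(2·2) ≡ 11/4. 4⁻¹ ≡ 8 (mod 31), so λ ≡ 11·8 ≡ 26.
  x = λ² - 25 - 25 = 676 - 50 ≡ 6; y = λ·(25 - 6) - 2 ≡ 27. → (6, 27)
double: tangent at (6, 27): λ = (3·6² + 27)/(2·27) ≡ 11/23. 23⁻¹ ≡ 27 (mod 31), so λ ≡ 11·27 ≡ 18.
  x = λ² - 6 - 6 = 324 - 12 ≡ 2; y = λ·(6 - 2) - 27 ≡ 14. → (2, 14)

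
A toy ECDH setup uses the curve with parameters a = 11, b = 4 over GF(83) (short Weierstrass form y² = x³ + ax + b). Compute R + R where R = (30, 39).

(61, 53)

tangent at (30, 39): λ = (3·30² + 11)/(2·39) ≡ 55/78. 78⁻¹ ≡ 33 (mod 83), so λ ≡ 55·33 ≡ 72.
  x = λ² - 30 - 30 = 5184 - 60 ≡ 61; y = λ·(30 - 61) - 39 ≡ 53. → (61, 53)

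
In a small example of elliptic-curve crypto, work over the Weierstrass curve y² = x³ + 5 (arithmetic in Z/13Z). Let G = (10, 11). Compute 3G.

Repeated addition: build up to 3G.
2G: tangent at (10, 11): λ = (3·10² + 0)/(2·11) ≡ 1/9. 9⁻¹ ≡ 3 (mod 13) since 9·3 = 27 ≡ 1, so λ ≡ 1·3 ≡ 3.
  x = λ² - 10 - 10 = 9 - 20 ≡ 2; y = λ·(10 - 2) - 11 ≡ 0. → (2, 0)
3G: (2, 0) + (10, 11). λ = (11 - 0)/(10 - 2) ≡ 11/8 mod 13. 8⁻¹ ≡ 5 (mod 13), so λ ≡ 3.
  x = λ² - 2 - 10 = 9 - 12 ≡ 10; y = λ·(2 - 10) - 0 ≡ 2. → (10, 2)

(10, 2)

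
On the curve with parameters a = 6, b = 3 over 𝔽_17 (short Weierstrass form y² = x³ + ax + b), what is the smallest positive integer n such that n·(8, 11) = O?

8

2P: tangent at (8, 11): λ = (3·8² + 6)/(2·11) ≡ 11/5. 5⁻¹ ≡ 7 (mod 17) since 5·7 = 35 ≡ 1, so λ ≡ 11·7 ≡ 9.
  x = λ² - 8 - 8 = 81 - 16 ≡ 14; y = λ·(8 - 14) - 11 ≡ 3. → (14, 3)
3P: (14, 3) + (8, 11). λ = (11 - 3)/(8 - 14) ≡ 8/11 mod 17. 11⁻¹ ≡ 14 (mod 17) since 11·14 = 154 ≡ 1, so λ ≡ 10.
  x = λ² - 14 - 8 = 100 - 22 ≡ 10; y = λ·(14 - 10) - 3 ≡ 3. → (10, 3)
4P: (10, 3) + (8, 11). λ = (11 - 3)/(8 - 10) ≡ 8/15 mod 17. 15⁻¹ ≡ 8 (mod 17), so λ ≡ 13.
  x = λ² - 10 - 8 = 169 - 18 ≡ 15; y = λ·(10 - 15) - 3 ≡ 0. → (15, 0)
5P: (15, 0) + (8, 11). λ = (11 - 0)/(8 - 15) ≡ 11/10 mod 17. 10⁻¹ ≡ 12 (mod 17), so λ ≡ 13.
  x = λ² - 15 - 8 = 169 - 23 ≡ 10; y = λ·(15 - 10) - 0 ≡ 14. → (10, 14)
6P: (10, 14) + (8, 11). λ = (11 - 14)/(8 - 10) ≡ 14/15 mod 17. 15⁻¹ ≡ 8 (mod 17), so λ ≡ 10.
  x = λ² - 10 - 8 = 100 - 18 ≡ 14; y = λ·(10 - 14) - 14 ≡ 14. → (14, 14)
7P: (14, 14) + (8, 11). λ = (11 - 14)/(8 - 14) ≡ 14/11 mod 17. 11⁻¹ ≡ 14 (mod 17) since 11·14 = 154 ≡ 1, so λ ≡ 9.
  x = λ² - 14 - 8 = 81 - 22 ≡ 8; y = λ·(14 - 8) - 14 ≡ 6. → (8, 6)
8P: (8, 6) + (8, 11): same x and y₁ ≡ -y₂, so the sum is O.
8P = O, so the order is 8.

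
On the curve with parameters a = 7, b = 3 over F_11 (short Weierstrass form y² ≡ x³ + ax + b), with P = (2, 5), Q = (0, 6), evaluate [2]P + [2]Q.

O

First 2P:
Repeated addition: build up to 2P.
2P: tangent at (2, 5): λ = (3·2² + 7)/(2·5) ≡ 8/10. 10⁻¹ ≡ 10 (mod 11), so λ ≡ 8·10 ≡ 3.
  x = λ² - 2 - 2 = 9 - 4 ≡ 5; y = λ·(2 - 5) - 5 ≡ 8. → (5, 8)
2P = (5, 8).
Next 2Q:
Repeated addition: build up to 2Q.
2Q: tangent at (0, 6): λ = (3·0² + 7)/(2·6) ≡ 7/1. 1⁻¹ ≡ 1 (mod 11), so λ ≡ 7·1 ≡ 7.
  x = λ² - 0 - 0 = 49 - 0 ≡ 5; y = λ·(0 - 5) - 6 ≡ 3. → (5, 3)
2Q = (5, 3).
Finally 2P + 2Q:
(5, 8) + (5, 3): same x and y₁ ≡ -y₂, so the sum is 𝒪.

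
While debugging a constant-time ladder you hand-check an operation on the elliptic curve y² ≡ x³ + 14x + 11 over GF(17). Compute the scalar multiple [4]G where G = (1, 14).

(2, 8)

Repeated addition: build up to 4G.
2G: tangent at (1, 14): λ = (3·1² + 14)/(2·14) ≡ 0/11. 11⁻¹ ≡ 14 (mod 17), so λ ≡ 0·14 ≡ 0.
  x = λ² - 1 - 1 = 0 - 2 ≡ 15; y = λ·(1 - 15) - 14 ≡ 3. → (15, 3)
3G: (15, 3) + (1, 14). λ = (14 - 3)/(1 - 15) ≡ 11/3 mod 17. 3⁻¹ ≡ 6 (mod 17) since 3·6 = 18 ≡ 1, so λ ≡ 15.
  x = λ² - 15 - 1 = 225 - 16 ≡ 5; y = λ·(15 - 5) - 3 ≡ 11. → (5, 11)
4G: (5, 11) + (1, 14). λ = (14 - 11)/(1 - 5) ≡ 3/13 mod 17. 13⁻¹ ≡ 4 (mod 17), so λ ≡ 12.
  x = λ² - 5 - 1 = 144 - 6 ≡ 2; y = λ·(5 - 2) - 11 ≡ 8. → (2, 8)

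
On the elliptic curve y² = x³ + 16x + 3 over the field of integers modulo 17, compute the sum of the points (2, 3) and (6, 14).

(2, 3) + (6, 14). λ = (14 - 3)/(6 - 2) ≡ 11/4 mod 17. 4⁻¹ ≡ 13 (mod 17), so λ ≡ 7.
  x = λ² - 2 - 6 = 49 - 8 ≡ 7; y = λ·(2 - 7) - 3 ≡ 13. → (7, 13)

(7, 13)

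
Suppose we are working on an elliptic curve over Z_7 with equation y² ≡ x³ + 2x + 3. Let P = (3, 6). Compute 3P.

O

Repeated addition: build up to 3P.
2P: tangent at (3, 6): λ = (3·3² + 2)/(2·6) ≡ 1/5. 5⁻¹ ≡ 3 (mod 7) since 5·3 = 15 ≡ 1, so λ ≡ 1·3 ≡ 3.
  x = λ² - 3 - 3 = 9 - 6 ≡ 3; y = λ·(3 - 3) - 6 ≡ 1. → (3, 1)
3P: (3, 1) + (3, 6): same x and y₁ ≡ -y₂, so the sum is 𝒪.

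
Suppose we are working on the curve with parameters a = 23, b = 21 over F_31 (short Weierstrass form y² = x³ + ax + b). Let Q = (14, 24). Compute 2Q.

tangent at (14, 24): λ = (3·14² + 23)/(2·24) ≡ 22/17. 17⁻¹ ≡ 11 (mod 31), so λ ≡ 22·11 ≡ 25.
  x = λ² - 14 - 14 = 625 - 28 ≡ 8; y = λ·(14 - 8) - 24 ≡ 2. → (8, 2)

(8, 2)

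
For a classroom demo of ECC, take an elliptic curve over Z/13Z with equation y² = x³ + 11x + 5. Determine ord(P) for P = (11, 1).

4

2P: tangent at (11, 1): λ = (3·11² + 11)/(2·1) ≡ 10/2. 2⁻¹ ≡ 7 (mod 13), so λ ≡ 10·7 ≡ 5.
  x = λ² - 11 - 11 = 25 - 22 ≡ 3; y = λ·(11 - 3) - 1 ≡ 0. → (3, 0)
3P: (3, 0) + (11, 1). λ = (1 - 0)/(11 - 3) ≡ 1/8 mod 13. 8⁻¹ ≡ 5 (mod 13) since 8·5 = 40 ≡ 1, so λ ≡ 5.
  x = λ² - 3 - 11 = 25 - 14 ≡ 11; y = λ·(3 - 11) - 0 ≡ 12. → (11, 12)
4P: (11, 12) + (11, 1): same x and y₁ ≡ -y₂, so the sum is O.
4P = O, so the order is 4.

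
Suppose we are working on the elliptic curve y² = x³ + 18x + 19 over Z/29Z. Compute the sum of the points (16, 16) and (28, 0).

(19, 17)

(16, 16) + (28, 0). λ = (0 - 16)/(28 - 16) ≡ 13/12 mod 29. 12⁻¹ ≡ 17 (mod 29) since 12·17 = 204 ≡ 1, so λ ≡ 18.
  x = λ² - 16 - 28 = 324 - 44 ≡ 19; y = λ·(16 - 19) - 16 ≡ 17. → (19, 17)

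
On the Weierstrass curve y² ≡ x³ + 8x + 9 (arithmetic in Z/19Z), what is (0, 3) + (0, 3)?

tangent at (0, 3): λ = (3·0² + 8)/(2·3) ≡ 8/6. 6⁻¹ ≡ 16 (mod 19), so λ ≡ 8·16 ≡ 14.
  x = λ² - 0 - 0 = 196 - 0 ≡ 6; y = λ·(0 - 6) - 3 ≡ 8. → (6, 8)

(6, 8)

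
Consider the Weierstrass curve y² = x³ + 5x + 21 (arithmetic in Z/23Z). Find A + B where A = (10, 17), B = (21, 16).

(19, 11)

(10, 17) + (21, 16). λ = (16 - 17)/(21 - 10) ≡ 22/11 mod 23. 11⁻¹ ≡ 21 (mod 23), so λ ≡ 2.
  x = λ² - 10 - 21 = 4 - 31 ≡ 19; y = λ·(10 - 19) - 17 ≡ 11. → (19, 11)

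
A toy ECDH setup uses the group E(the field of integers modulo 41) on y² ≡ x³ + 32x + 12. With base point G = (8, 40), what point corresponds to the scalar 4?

Repeated addition: build up to 4G.
2G: tangent at (8, 40): λ = (3·8² + 32)/(2·40) ≡ 19/39. 39⁻¹ ≡ 20 (mod 41) since 39·20 = 780 ≡ 1, so λ ≡ 19·20 ≡ 11.
  x = λ² - 8 - 8 = 121 - 16 ≡ 23; y = λ·(8 - 23) - 40 ≡ 0. → (23, 0)
3G: (23, 0) + (8, 40). λ = (40 - 0)/(8 - 23) ≡ 40/26 mod 41. 26⁻¹ ≡ 30 (mod 41), so λ ≡ 11.
  x = λ² - 23 - 8 = 121 - 31 ≡ 8; y = λ·(23 - 8) - 0 ≡ 1. → (8, 1)
4G: (8, 1) + (8, 40): same x and y₁ ≡ -y₂, so the sum is 𝒪.

O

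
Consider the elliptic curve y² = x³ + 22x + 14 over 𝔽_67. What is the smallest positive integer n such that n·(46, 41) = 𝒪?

4

2P: tangent at (46, 41): λ = (3·46² + 22)/(2·41) ≡ 5/15. 15⁻¹ ≡ 9 (mod 67) since 15·9 = 135 ≡ 1, so λ ≡ 5·9 ≡ 45.
  x = λ² - 46 - 46 = 2025 - 92 ≡ 57; y = λ·(46 - 57) - 41 ≡ 0. → (57, 0)
3P: (57, 0) + (46, 41). λ = (41 - 0)/(46 - 57) ≡ 41/56 mod 67. 56⁻¹ ≡ 6 (mod 67), so λ ≡ 45.
  x = λ² - 57 - 46 = 2025 - 103 ≡ 46; y = λ·(57 - 46) - 0 ≡ 26. → (46, 26)
4P: (46, 26) + (46, 41): same x and y₁ ≡ -y₂, so the sum is 𝒪.
4P = 𝒪, so the order is 4.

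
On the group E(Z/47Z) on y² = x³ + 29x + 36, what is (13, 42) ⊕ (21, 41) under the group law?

(13, 42) + (21, 41). λ = (41 - 42)/(21 - 13) ≡ 46/8 mod 47. 8⁻¹ ≡ 6 (mod 47), so λ ≡ 41.
  x = λ² - 13 - 21 = 1681 - 34 ≡ 2; y = λ·(13 - 2) - 42 ≡ 33. → (2, 33)

(2, 33)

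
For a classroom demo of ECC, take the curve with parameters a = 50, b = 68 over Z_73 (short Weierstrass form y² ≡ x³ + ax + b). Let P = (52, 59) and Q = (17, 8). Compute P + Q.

(52, 59) + (17, 8). λ = (8 - 59)/(17 - 52) ≡ 22/38 mod 73. 38⁻¹ ≡ 25 (mod 73) since 38·25 = 950 ≡ 1, so λ ≡ 39.
  x = λ² - 52 - 17 = 1521 - 69 ≡ 65; y = λ·(52 - 65) - 59 ≡ 18. → (65, 18)

(65, 18)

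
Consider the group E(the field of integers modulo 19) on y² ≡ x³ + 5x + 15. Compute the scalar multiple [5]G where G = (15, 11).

(16, 7)

Double-and-add on 5 = (101)₂. Start with G = (15, 11) for the leading 1-bit.
double: tangent at (15, 11): λ = (3·15² + 5)/(2·11) ≡ 15/3. 3⁻¹ ≡ 13 (mod 19), so λ ≡ 15·13 ≡ 5.
  x = λ² - 15 - 15 = 25 - 30 ≡ 14; y = λ·(15 - 14) - 11 ≡ 13. → (14, 13)
double: tangent at (14, 13): λ = (3·14² + 5)/(2·13) ≡ 4/7. 7⁻¹ ≡ 11 (mod 19), so λ ≡ 4·11 ≡ 6.
  x = λ² - 14 - 14 = 36 - 28 ≡ 8; y = λ·(14 - 8) - 13 ≡ 4. → (8, 4)
add G: (8, 4) + (15, 11). λ = (11 - 4)/(15 - 8) ≡ 7/7 mod 19. 7⁻¹ ≡ 11 (mod 19) since 7·11 = 77 ≡ 1, so λ ≡ 1.
  x = λ² - 8 - 15 = 1 - 23 ≡ 16; y = λ·(8 - 16) - 4 ≡ 7. → (16, 7)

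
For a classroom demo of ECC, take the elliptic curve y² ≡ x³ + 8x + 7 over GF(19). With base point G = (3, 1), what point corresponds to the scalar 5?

(15, 14)

Repeated addition: build up to 5G.
2G: tangent at (3, 1): λ = (3·3² + 8)/(2·1) ≡ 16/2. 2⁻¹ ≡ 10 (mod 19) since 2·10 = 20 ≡ 1, so λ ≡ 16·10 ≡ 8.
  x = λ² - 3 - 3 = 64 - 6 ≡ 1; y = λ·(3 - 1) - 1 ≡ 15. → (1, 15)
3G: (1, 15) + (3, 1). λ = (1 - 15)/(3 - 1) ≡ 5/2 mod 19. 2⁻¹ ≡ 10 (mod 19), so λ ≡ 12.
  x = λ² - 1 - 3 = 144 - 4 ≡ 7; y = λ·(1 - 7) - 15 ≡ 8. → (7, 8)
4G: (7, 8) + (3, 1). λ = (1 - 8)/(3 - 7) ≡ 12/15 mod 19. 15⁻¹ ≡ 14 (mod 19), so λ ≡ 16.
  x = λ² - 7 - 3 = 256 - 10 ≡ 18; y = λ·(7 - 18) - 8 ≡ 6. → (18, 6)
5G: (18, 6) + (3, 1). λ = (1 - 6)/(3 - 18) ≡ 14/4 mod 19. 4⁻¹ ≡ 5 (mod 19), so λ ≡ 13.
  x = λ² - 18 - 3 = 169 - 21 ≡ 15; y = λ·(18 - 15) - 6 ≡ 14. → (15, 14)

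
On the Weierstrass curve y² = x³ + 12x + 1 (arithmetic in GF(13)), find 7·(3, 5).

Write P = (3, 5).
Repeated addition: build up to 7P.
2P: tangent at (3, 5): λ = (3·3² + 12)/(2·5) ≡ 0/10. 10⁻¹ ≡ 4 (mod 13), so λ ≡ 0·4 ≡ 0.
  x = λ² - 3 - 3 = 0 - 6 ≡ 7; y = λ·(3 - 7) - 5 ≡ 8. → (7, 8)
3P: (7, 8) + (3, 5). λ = (5 - 8)/(3 - 7) ≡ 10/9 mod 13. 9⁻¹ ≡ 3 (mod 13) since 9·3 = 27 ≡ 1, so λ ≡ 4.
  x = λ² - 7 - 3 = 16 - 10 ≡ 6; y = λ·(7 - 6) - 8 ≡ 9. → (6, 9)
4P: (6, 9) + (3, 5). λ = (5 - 9)/(3 - 6) ≡ 9/10 mod 13. 10⁻¹ ≡ 4 (mod 13), so λ ≡ 10.
  x = λ² - 6 - 3 = 100 - 9 ≡ 0; y = λ·(6 - 0) - 9 ≡ 12. → (0, 12)
5P: (0, 12) + (3, 5). λ = (5 - 12)/(3 - 0) ≡ 6/3 mod 13. 3⁻¹ ≡ 9 (mod 13) since 3·9 = 27 ≡ 1, so λ ≡ 2.
  x = λ² - 0 - 3 = 4 - 3 ≡ 1; y = λ·(0 - 1) - 12 ≡ 12. → (1, 12)
6P: (1, 12) + (3, 5). λ = (5 - 12)/(3 - 1) ≡ 6/2 mod 13. 2⁻¹ ≡ 7 (mod 13), so λ ≡ 3.
  x = λ² - 1 - 3 = 9 - 4 ≡ 5; y = λ·(1 - 5) - 12 ≡ 2. → (5, 2)
7P: (5, 2) + (3, 5). λ = (5 - 2)/(3 - 5) ≡ 3/11 mod 13. 11⁻¹ ≡ 6 (mod 13), so λ ≡ 5.
  x = λ² - 5 - 3 = 25 - 8 ≡ 4; y = λ·(5 - 4) - 2 ≡ 3. → (4, 3)

(4, 3)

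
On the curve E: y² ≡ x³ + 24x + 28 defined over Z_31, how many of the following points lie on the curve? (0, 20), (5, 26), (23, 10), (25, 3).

3

(0, 20): 20² ≡ 28, rhs ≡ 28 → on.
(5, 26): 26² ≡ 25, rhs ≡ 25 → on.
(23, 10): 10² ≡ 7, rhs ≡ 6 → off.
(25, 3): 3² ≡ 9, rhs ≡ 9 → on.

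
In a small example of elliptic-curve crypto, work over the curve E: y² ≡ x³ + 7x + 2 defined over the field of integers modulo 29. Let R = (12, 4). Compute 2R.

(27, 3)

tangent at (12, 4): λ = (3·12² + 7)/(2·4) ≡ 4/8. 8⁻¹ ≡ 11 (mod 29) since 8·11 = 88 ≡ 1, so λ ≡ 4·11 ≡ 15.
  x = λ² - 12 - 12 = 225 - 24 ≡ 27; y = λ·(12 - 27) - 4 ≡ 3. → (27, 3)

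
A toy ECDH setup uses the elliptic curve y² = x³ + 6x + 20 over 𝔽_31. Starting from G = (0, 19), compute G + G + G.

Repeated addition: build up to 3G.
2G: tangent at (0, 19): λ = (3·0² + 6)/(2·19) ≡ 6/7. 7⁻¹ ≡ 9 (mod 31), so λ ≡ 6·9 ≡ 23.
  x = λ² - 0 - 0 = 529 - 0 ≡ 2; y = λ·(0 - 2) - 19 ≡ 28. → (2, 28)
3G: (2, 28) + (0, 19). λ = (19 - 28)/(0 - 2) ≡ 22/29 mod 31. 29⁻¹ ≡ 15 (mod 31), so λ ≡ 20.
  x = λ² - 2 - 0 = 400 - 2 ≡ 26; y = λ·(2 - 26) - 28 ≡ 19. → (26, 19)

(26, 19)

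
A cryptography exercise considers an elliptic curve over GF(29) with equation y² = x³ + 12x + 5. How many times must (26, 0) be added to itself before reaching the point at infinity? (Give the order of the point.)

2

2P: (26, 0) + (26, 0): same x and y₁ ≡ -y₂, so the sum is the point at infinity.
2P = the point at infinity, so the order is 2.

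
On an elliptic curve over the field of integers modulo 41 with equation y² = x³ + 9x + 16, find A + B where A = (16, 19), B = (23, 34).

(16, 19) + (23, 34). λ = (34 - 19)/(23 - 16) ≡ 15/7 mod 41. 7⁻¹ ≡ 6 (mod 41) since 7·6 = 42 ≡ 1, so λ ≡ 8.
  x = λ² - 16 - 23 = 64 - 39 ≡ 25; y = λ·(16 - 25) - 19 ≡ 32. → (25, 32)

(25, 32)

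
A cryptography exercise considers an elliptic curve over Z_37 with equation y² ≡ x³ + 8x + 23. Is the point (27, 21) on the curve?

no

y² = 21² ≡ 34; x³ + 8x + 23 = 19922 ≡ 16 (mod 37). 34 ≠ 16.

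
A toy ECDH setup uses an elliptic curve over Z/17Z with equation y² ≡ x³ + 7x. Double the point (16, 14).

(1, 12)

tangent at (16, 14): λ = (3·16² + 7)/(2·14) ≡ 10/11. 11⁻¹ ≡ 14 (mod 17) since 11·14 = 154 ≡ 1, so λ ≡ 10·14 ≡ 4.
  x = λ² - 16 - 16 = 16 - 32 ≡ 1; y = λ·(16 - 1) - 14 ≡ 12. → (1, 12)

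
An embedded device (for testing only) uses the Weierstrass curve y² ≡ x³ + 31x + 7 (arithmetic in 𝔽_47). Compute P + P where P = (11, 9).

(26, 23)

tangent at (11, 9): λ = (3·11² + 31)/(2·9) ≡ 18/18. 18⁻¹ ≡ 34 (mod 47), so λ ≡ 18·34 ≡ 1.
  x = λ² - 11 - 11 = 1 - 22 ≡ 26; y = λ·(11 - 26) - 9 ≡ 23. → (26, 23)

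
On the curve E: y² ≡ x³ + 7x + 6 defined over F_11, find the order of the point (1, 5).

8

2P: tangent at (1, 5): λ = (3·1² + 7)/(2·5) ≡ 10/10. 10⁻¹ ≡ 10 (mod 11) since 10·10 = 100 ≡ 1, so λ ≡ 10·10 ≡ 1.
  x = λ² - 1 - 1 = 1 - 2 ≡ 10; y = λ·(1 - 10) - 5 ≡ 8. → (10, 8)
3P: (10, 8) + (1, 5). λ = (5 - 8)/(1 - 10) ≡ 8/2 mod 11. 2⁻¹ ≡ 6 (mod 11), so λ ≡ 4.
  x = λ² - 10 - 1 = 16 - 11 ≡ 5; y = λ·(10 - 5) - 8 ≡ 1. → (5, 1)
4P: (5, 1) + (1, 5). λ = (5 - 1)/(1 - 5) ≡ 4/7 mod 11. 7⁻¹ ≡ 8 (mod 11) since 7·8 = 56 ≡ 1, so λ ≡ 10.
  x = λ² - 5 - 1 = 100 - 6 ≡ 6; y = λ·(5 - 6) - 1 ≡ 0. → (6, 0)
5P: (6, 0) + (1, 5). λ = (5 - 0)/(1 - 6) ≡ 5/6 mod 11. 6⁻¹ ≡ 2 (mod 11) since 6·2 = 12 ≡ 1, so λ ≡ 10.
  x = λ² - 6 - 1 = 100 - 7 ≡ 5; y = λ·(6 - 5) - 0 ≡ 10. → (5, 10)
6P: (5, 10) + (1, 5). λ = (5 - 10)/(1 - 5) ≡ 6/7 mod 11. 7⁻¹ ≡ 8 (mod 11) since 7·8 = 56 ≡ 1, so λ ≡ 4.
  x = λ² - 5 - 1 = 16 - 6 ≡ 10; y = λ·(5 - 10) - 10 ≡ 3. → (10, 3)
7P: (10, 3) + (1, 5). λ = (5 - 3)/(1 - 10) ≡ 2/2 mod 11. 2⁻¹ ≡ 6 (mod 11), so λ ≡ 1.
  x = λ² - 10 - 1 = 1 - 11 ≡ 1; y = λ·(10 - 1) - 3 ≡ 6. → (1, 6)
8P: (1, 6) + (1, 5): same x and y₁ ≡ -y₂, so the sum is O.
8P = O, so the order is 8.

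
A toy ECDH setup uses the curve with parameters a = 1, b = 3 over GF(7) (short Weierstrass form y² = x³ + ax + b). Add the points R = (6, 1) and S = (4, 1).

(4, 6)

(6, 1) + (4, 1). λ = (1 - 1)/(4 - 6) ≡ 0/5 mod 7. 5⁻¹ ≡ 3 (mod 7), so λ ≡ 0.
  x = λ² - 6 - 4 = 0 - 10 ≡ 4; y = λ·(6 - 4) - 1 ≡ 6. → (4, 6)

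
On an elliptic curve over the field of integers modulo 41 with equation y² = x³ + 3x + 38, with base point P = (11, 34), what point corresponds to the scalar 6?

Double-and-add on 6 = (110)₂. Start with P = (11, 34) for the leading 1-bit.
double: tangent at (11, 34): λ = (3·11² + 3)/(2·34) ≡ 38/27. 27⁻¹ ≡ 38 (mod 41), so λ ≡ 38·38 ≡ 9.
  x = λ² - 11 - 11 = 81 - 22 ≡ 18; y = λ·(11 - 18) - 34 ≡ 26. → (18, 26)
add P: (18, 26) + (11, 34). λ = (34 - 26)/(11 - 18) ≡ 8/34 mod 41. 34⁻¹ ≡ 35 (mod 41), so λ ≡ 34.
  x = λ² - 18 - 11 = 1156 - 29 ≡ 20; y = λ·(18 - 20) - 26 ≡ 29. → (20, 29)
double: tangent at (20, 29): λ = (3·20² + 3)/(2·29) ≡ 14/17. 17⁻¹ ≡ 29 (mod 41), so λ ≡ 14·29 ≡ 37.
  x = λ² - 20 - 20 = 1369 - 40 ≡ 17; y = λ·(20 - 17) - 29 ≡ 0. → (17, 0)

(17, 0)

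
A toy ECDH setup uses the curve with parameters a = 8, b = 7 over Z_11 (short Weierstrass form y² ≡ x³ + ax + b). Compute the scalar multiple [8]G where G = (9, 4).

Double-and-add on 8 = (1000)₂. Start with G = (9, 4) for the leading 1-bit.
double: tangent at (9, 4): λ = (3·9² + 8)/(2·4) ≡ 9/8. 8⁻¹ ≡ 7 (mod 11), so λ ≡ 9·7 ≡ 8.
  x = λ² - 9 - 9 = 64 - 18 ≡ 2; y = λ·(9 - 2) - 4 ≡ 8. → (2, 8)
double: tangent at (2, 8): λ = (3·2² + 8)/(2·8) ≡ 9/5. 5⁻¹ ≡ 9 (mod 11), so λ ≡ 9·9 ≡ 4.
  x = λ² - 2 - 2 = 16 - 4 ≡ 1; y = λ·(2 - 1) - 8 ≡ 7. → (1, 7)
double: tangent at (1, 7): λ = (3·1² + 8)/(2·7) ≡ 0/3. 3⁻¹ ≡ 4 (mod 11), so λ ≡ 0·4 ≡ 0.
  x = λ² - 1 - 1 = 0 - 2 ≡ 9; y = λ·(1 - 9) - 7 ≡ 4. → (9, 4)

(9, 4)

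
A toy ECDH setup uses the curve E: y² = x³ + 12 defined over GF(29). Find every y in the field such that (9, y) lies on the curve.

4, 25

x³ + 0x + 12 = 741 ≡ 16 (mod 29).
Square roots of 16 mod 29: 4 and 25 (since 4² = 16 ≡ 16).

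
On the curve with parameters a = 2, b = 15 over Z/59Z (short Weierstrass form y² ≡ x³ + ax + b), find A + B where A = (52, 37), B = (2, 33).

(52, 37) + (2, 33). λ = (33 - 37)/(2 - 52) ≡ 55/9 mod 59. 9⁻¹ ≡ 46 (mod 59), so λ ≡ 52.
  x = λ² - 52 - 2 = 2704 - 54 ≡ 54; y = λ·(52 - 54) - 37 ≡ 36. → (54, 36)

(54, 36)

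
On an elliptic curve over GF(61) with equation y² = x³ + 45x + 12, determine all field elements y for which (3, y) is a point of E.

28, 33

x³ + 45x + 12 = 174 ≡ 52 (mod 61).
Square roots of 52 mod 61: 28 and 33 (since 28² = 784 ≡ 52).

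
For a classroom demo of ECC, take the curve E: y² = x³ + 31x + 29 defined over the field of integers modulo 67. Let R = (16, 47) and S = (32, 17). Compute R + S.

(11, 19)

(16, 47) + (32, 17). λ = (17 - 47)/(32 - 16) ≡ 37/16 mod 67. 16⁻¹ ≡ 21 (mod 67), so λ ≡ 40.
  x = λ² - 16 - 32 = 1600 - 48 ≡ 11; y = λ·(16 - 11) - 47 ≡ 19. → (11, 19)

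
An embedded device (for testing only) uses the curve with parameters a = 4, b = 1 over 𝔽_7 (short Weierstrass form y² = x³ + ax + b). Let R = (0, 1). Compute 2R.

tangent at (0, 1): λ = (3·0² + 4)/(2·1) ≡ 4/2. 2⁻¹ ≡ 4 (mod 7) since 2·4 = 8 ≡ 1, so λ ≡ 4·4 ≡ 2.
  x = λ² - 0 - 0 = 4 - 0 ≡ 4; y = λ·(0 - 4) - 1 ≡ 5. → (4, 5)

(4, 5)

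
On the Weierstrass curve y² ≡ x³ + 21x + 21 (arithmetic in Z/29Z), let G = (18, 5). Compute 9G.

(28, 17)

Double-and-add on 9 = (1001)₂. Start with G = (18, 5) for the leading 1-bit.
double: tangent at (18, 5): λ = (3·18² + 21)/(2·5) ≡ 7/10. 10⁻¹ ≡ 3 (mod 29), so λ ≡ 7·3 ≡ 21.
  x = λ² - 18 - 18 = 441 - 36 ≡ 28; y = λ·(18 - 28) - 5 ≡ 17. → (28, 17)
double: tangent at (28, 17): λ = (3·28² + 21)/(2·17) ≡ 24/5. 5⁻¹ ≡ 6 (mod 29) since 5·6 = 30 ≡ 1, so λ ≡ 24·6 ≡ 28.
  x = λ² - 28 - 28 = 784 - 56 ≡ 3; y = λ·(28 - 3) - 17 ≡ 16. → (3, 16)
double: tangent at (3, 16): λ = (3·3² + 21)/(2·16) ≡ 19/3. 3⁻¹ ≡ 10 (mod 29), so λ ≡ 19·10 ≡ 16.
  x = λ² - 3 - 3 = 256 - 6 ≡ 18; y = λ·(3 - 18) - 16 ≡ 5. → (18, 5)
add G: tangent at (18, 5): λ = (3·18² + 21)/(2·5) ≡ 7/10. 10⁻¹ ≡ 3 (mod 29), so λ ≡ 7·3 ≡ 21.
  x = λ² - 18 - 18 = 441 - 36 ≡ 28; y = λ·(18 - 28) - 5 ≡ 17. → (28, 17)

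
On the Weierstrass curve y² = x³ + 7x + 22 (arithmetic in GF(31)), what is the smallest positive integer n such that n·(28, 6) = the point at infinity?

2P: tangent at (28, 6): λ = (3·28² + 7)/(2·6) ≡ 3/12. 12⁻¹ ≡ 13 (mod 31), so λ ≡ 3·13 ≡ 8.
  x = λ² - 28 - 28 = 64 - 56 ≡ 8; y = λ·(28 - 8) - 6 ≡ 30. → (8, 30)
3P: (8, 30) + (28, 6). λ = (6 - 30)/(28 - 8) ≡ 7/20 mod 31. 20⁻¹ ≡ 14 (mod 31) since 20·14 = 280 ≡ 1, so λ ≡ 5.
  x = λ² - 8 - 28 = 25 - 36 ≡ 20; y = λ·(8 - 20) - 30 ≡ 3. → (20, 3)
4P: (20, 3) + (28, 6). λ = (6 - 3)/(28 - 20) ≡ 3/8 mod 31. 8⁻¹ ≡ 4 (mod 31), so λ ≡ 12.
  x = λ² - 20 - 28 = 144 - 48 ≡ 3; y = λ·(20 - 3) - 3 ≡ 15. → (3, 15)
5P: (3, 15) + (28, 6). λ = (6 - 15)/(28 - 3) ≡ 22/25 mod 31. 25⁻¹ ≡ 5 (mod 31) since 25·5 = 125 ≡ 1, so λ ≡ 17.
  x = λ² - 3 - 28 = 289 - 31 ≡ 10; y = λ·(3 - 10) - 15 ≡ 21. → (10, 21)
6P: (10, 21) + (28, 6). λ = (6 - 21)/(28 - 10) ≡ 16/18 mod 31. 18⁻¹ ≡ 19 (mod 31), so λ ≡ 25.
  x = λ² - 10 - 28 = 625 - 38 ≡ 29; y = λ·(10 - 29) - 21 ≡ 0. → (29, 0)
7P: (29, 0) + (28, 6). λ = (6 - 0)/(28 - 29) ≡ 6/30 mod 31. 30⁻¹ ≡ 30 (mod 31), so λ ≡ 25.
  x = λ² - 29 - 28 = 625 - 57 ≡ 10; y = λ·(29 - 10) - 0 ≡ 10. → (10, 10)
8P: (10, 10) + (28, 6). λ = (6 - 10)/(28 - 10) ≡ 27/18 mod 31. 18⁻¹ ≡ 19 (mod 31), so λ ≡ 17.
  x = λ² - 10 - 28 = 289 - 38 ≡ 3; y = λ·(10 - 3) - 10 ≡ 16. → (3, 16)
9P: (3, 16) + (28, 6). λ = (6 - 16)/(28 - 3) ≡ 21/25 mod 31. 25⁻¹ ≡ 5 (mod 31) since 25·5 = 125 ≡ 1, so λ ≡ 12.
  x = λ² - 3 - 28 = 144 - 31 ≡ 20; y = λ·(3 - 20) - 16 ≡ 28. → (20, 28)
10P: (20, 28) + (28, 6). λ = (6 - 28)/(28 - 20) ≡ 9/8 mod 31. 8⁻¹ ≡ 4 (mod 31) since 8·4 = 32 ≡ 1, so λ ≡ 5.
  x = λ² - 20 - 28 = 25 - 48 ≡ 8; y = λ·(20 - 8) - 28 ≡ 1. → (8, 1)
11P: (8, 1) + (28, 6). λ = (6 - 1)/(28 - 8) ≡ 5/20 mod 31. 20⁻¹ ≡ 14 (mod 31) since 20·14 = 280 ≡ 1, so λ ≡ 8.
  x = λ² - 8 - 28 = 64 - 36 ≡ 28; y = λ·(8 - 28) - 1 ≡ 25. → (28, 25)
12P: (28, 25) + (28, 6): same x and y₁ ≡ -y₂, so the sum is the point at infinity.
12P = the point at infinity, so the order is 12.

12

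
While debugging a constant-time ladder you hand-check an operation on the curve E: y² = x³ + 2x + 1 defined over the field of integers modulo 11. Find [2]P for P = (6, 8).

(10, 3)

tangent at (6, 8): λ = (3·6² + 2)/(2·8) ≡ 0/5. 5⁻¹ ≡ 9 (mod 11) since 5·9 = 45 ≡ 1, so λ ≡ 0·9 ≡ 0.
  x = λ² - 6 - 6 = 0 - 12 ≡ 10; y = λ·(6 - 10) - 8 ≡ 3. → (10, 3)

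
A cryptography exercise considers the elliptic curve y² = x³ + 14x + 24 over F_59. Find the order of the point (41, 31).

9

2P: tangent at (41, 31): λ = (3·41² + 14)/(2·31) ≡ 42/3. 3⁻¹ ≡ 20 (mod 59) since 3·20 = 60 ≡ 1, so λ ≡ 42·20 ≡ 14.
  x = λ² - 41 - 41 = 196 - 82 ≡ 55; y = λ·(41 - 55) - 31 ≡ 9. → (55, 9)
3P: (55, 9) + (41, 31). λ = (31 - 9)/(41 - 55) ≡ 22/45 mod 59. 45⁻¹ ≡ 21 (mod 59) since 45·21 = 945 ≡ 1, so λ ≡ 49.
  x = λ² - 55 - 41 = 2401 - 96 ≡ 4; y = λ·(55 - 4) - 9 ≡ 12. → (4, 12)
4P: (4, 12) + (41, 31). λ = (31 - 12)/(41 - 4) ≡ 19/37 mod 59. 37⁻¹ ≡ 8 (mod 59), so λ ≡ 34.
  x = λ² - 4 - 41 = 1156 - 45 ≡ 49; y = λ·(4 - 49) - 12 ≡ 51. → (49, 51)
5P: (49, 51) + (41, 31). λ = (31 - 51)/(41 - 49) ≡ 39/51 mod 59. 51⁻¹ ≡ 22 (mod 59), so λ ≡ 32.
  x = λ² - 49 - 41 = 1024 - 90 ≡ 49; y = λ·(49 - 49) - 51 ≡ 8. → (49, 8)
6P: (49, 8) + (41, 31). λ = (31 - 8)/(41 - 49) ≡ 23/51 mod 59. 51⁻¹ ≡ 22 (mod 59) since 51·22 = 1122 ≡ 1, so λ ≡ 34.
  x = λ² - 49 - 41 = 1156 - 90 ≡ 4; y = λ·(49 - 4) - 8 ≡ 47. → (4, 47)
7P: (4, 47) + (41, 31). λ = (31 - 47)/(41 - 4) ≡ 43/37 mod 59. 37⁻¹ ≡ 8 (mod 59) since 37·8 = 296 ≡ 1, so λ ≡ 49.
  x = λ² - 4 - 41 = 2401 - 45 ≡ 55; y = λ·(4 - 55) - 47 ≡ 50. → (55, 50)
8P: (55, 50) + (41, 31). λ = (31 - 50)/(41 - 55) ≡ 40/45 mod 59. 45⁻¹ ≡ 21 (mod 59) since 45·21 = 945 ≡ 1, so λ ≡ 14.
  x = λ² - 55 - 41 = 196 - 96 ≡ 41; y = λ·(55 - 41) - 50 ≡ 28. → (41, 28)
9P: (41, 28) + (41, 31): same x and y₁ ≡ -y₂, so the sum is the point at infinity.
9P = the point at infinity, so the order is 9.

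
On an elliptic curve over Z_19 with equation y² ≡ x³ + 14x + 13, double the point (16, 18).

tangent at (16, 18): λ = (3·16² + 14)/(2·18) ≡ 3/17. 17⁻¹ ≡ 9 (mod 19), so λ ≡ 3·9 ≡ 8.
  x = λ² - 16 - 16 = 64 - 32 ≡ 13; y = λ·(16 - 13) - 18 ≡ 6. → (13, 6)

(13, 6)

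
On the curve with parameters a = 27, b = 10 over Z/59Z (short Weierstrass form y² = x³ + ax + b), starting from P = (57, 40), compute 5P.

(41, 8)

Repeated addition: build up to 5P.
2P: tangent at (57, 40): λ = (3·57² + 27)/(2·40) ≡ 39/21. 21⁻¹ ≡ 45 (mod 59), so λ ≡ 39·45 ≡ 44.
  x = λ² - 57 - 57 = 1936 - 114 ≡ 52; y = λ·(57 - 52) - 40 ≡ 3. → (52, 3)
3P: (52, 3) + (57, 40). λ = (40 - 3)/(57 - 52) ≡ 37/5 mod 59. 5⁻¹ ≡ 12 (mod 59), so λ ≡ 31.
  x = λ² - 52 - 57 = 961 - 109 ≡ 26; y = λ·(52 - 26) - 3 ≡ 36. → (26, 36)
4P: (26, 36) + (57, 40). λ = (40 - 36)/(57 - 26) ≡ 4/31 mod 59. 31⁻¹ ≡ 40 (mod 59), so λ ≡ 42.
  x = λ² - 26 - 57 = 1764 - 83 ≡ 29; y = λ·(26 - 29) - 36 ≡ 15. → (29, 15)
5P: (29, 15) + (57, 40). λ = (40 - 15)/(57 - 29) ≡ 25/28 mod 59. 28⁻¹ ≡ 19 (mod 59), so λ ≡ 3.
  x = λ² - 29 - 57 = 9 - 86 ≡ 41; y = λ·(29 - 41) - 15 ≡ 8. → (41, 8)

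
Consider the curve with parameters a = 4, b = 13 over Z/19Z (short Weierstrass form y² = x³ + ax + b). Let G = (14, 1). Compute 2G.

tangent at (14, 1): λ = (3·14² + 4)/(2·1) ≡ 3/2. 2⁻¹ ≡ 10 (mod 19), so λ ≡ 3·10 ≡ 11.
  x = λ² - 14 - 14 = 121 - 28 ≡ 17; y = λ·(14 - 17) - 1 ≡ 4. → (17, 4)

(17, 4)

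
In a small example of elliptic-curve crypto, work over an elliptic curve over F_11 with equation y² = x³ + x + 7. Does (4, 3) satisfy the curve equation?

y² = 3² ≡ 9; x³ + 1x + 7 = 75 ≡ 9 (mod 11). 9 = 9.

yes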